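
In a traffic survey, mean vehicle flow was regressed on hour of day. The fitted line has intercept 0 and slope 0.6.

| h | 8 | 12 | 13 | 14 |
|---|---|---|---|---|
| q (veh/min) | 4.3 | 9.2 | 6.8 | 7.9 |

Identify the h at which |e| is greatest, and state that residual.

h = 12, e = 2

h=8: q̂ = 0.6·8 = 4.8; e = 4.3 − 4.8 = -0.5
h=12: q̂ = 0.6·12 = 7.2; e = 9.2 − 7.2 = 2
h=13: q̂ = 0.6·13 = 7.8; e = 6.8 − 7.8 = -1
h=14: q̂ = 0.6·14 = 8.4; e = 7.9 − 8.4 = -0.5
Largest |e| is 2 at h = 12, residual 2.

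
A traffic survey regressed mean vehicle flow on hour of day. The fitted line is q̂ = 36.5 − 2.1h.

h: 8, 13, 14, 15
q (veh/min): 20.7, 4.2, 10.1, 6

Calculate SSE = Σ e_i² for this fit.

SSE = 36

h=8: q̂ = 36.5 − 2.1·8 = 19.7; e = 20.7 − 19.7 = 1
h=13: q̂ = 36.5 − 2.1·13 = 9.2; e = 4.2 − 9.2 = -5
h=14: q̂ = 36.5 − 2.1·14 = 7.1; e = 10.1 − 7.1 = 3
h=15: q̂ = 36.5 − 2.1·15 = 5; e = 6 − 5 = 1
SSE = 1 + 25 + 9 + 1 = 36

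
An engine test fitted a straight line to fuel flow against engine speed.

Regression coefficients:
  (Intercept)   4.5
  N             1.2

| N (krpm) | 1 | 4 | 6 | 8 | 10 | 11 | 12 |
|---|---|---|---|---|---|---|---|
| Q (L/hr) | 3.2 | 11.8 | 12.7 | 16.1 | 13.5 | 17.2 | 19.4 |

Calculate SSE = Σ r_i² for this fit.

N=1: ŷ = 4.5 + 1.2·1 = 5.7; r = 3.2 − 5.7 = -2.5
N=4: ŷ = 4.5 + 1.2·4 = 9.3; r = 11.8 − 9.3 = 2.5
N=6: ŷ = 4.5 + 1.2·6 = 11.7; r = 12.7 − 11.7 = 1
N=8: ŷ = 4.5 + 1.2·8 = 14.1; r = 16.1 − 14.1 = 2
N=10: ŷ = 4.5 + 1.2·10 = 16.5; r = 13.5 − 16.5 = -3
N=11: ŷ = 4.5 + 1.2·11 = 17.7; r = 17.2 − 17.7 = -0.5
N=12: ŷ = 4.5 + 1.2·12 = 18.9; r = 19.4 − 18.9 = 0.5
SSE = 6.25 + 6.25 + 1 + 4 + 9 + 0.25 + 0.25 = 27

SSE = 27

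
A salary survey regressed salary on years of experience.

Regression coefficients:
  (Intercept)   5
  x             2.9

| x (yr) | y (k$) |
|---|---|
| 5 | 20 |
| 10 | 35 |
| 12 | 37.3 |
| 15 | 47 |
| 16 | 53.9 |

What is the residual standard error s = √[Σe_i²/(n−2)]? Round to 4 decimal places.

x=5: ŷ = 5 + 2.9·5 = 19.5; e = 20 − 19.5 = 0.5
x=10: ŷ = 5 + 2.9·10 = 34; e = 35 − 34 = 1
x=12: ŷ = 5 + 2.9·12 = 39.8; e = 37.3 − 39.8 = -2.5
x=15: ŷ = 5 + 2.9·15 = 48.5; e = 47 − 48.5 = -1.5
x=16: ŷ = 5 + 2.9·16 = 51.4; e = 53.9 − 51.4 = 2.5
SSE = 0.25 + 1 + 6.25 + 2.25 + 6.25 = 16
s = √(16/3) = √5.33333 ≈ 2.3094

s = 2.3094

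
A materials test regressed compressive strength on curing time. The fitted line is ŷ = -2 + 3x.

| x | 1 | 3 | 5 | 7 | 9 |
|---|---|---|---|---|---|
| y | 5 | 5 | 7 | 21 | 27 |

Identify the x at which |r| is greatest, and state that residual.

x=1: ŷ = -2 + 3·1 = 1; r = 5 − 1 = 4
x=3: ŷ = -2 + 3·3 = 7; r = 5 − 7 = -2
x=5: ŷ = -2 + 3·5 = 13; r = 7 − 13 = -6
x=7: ŷ = -2 + 3·7 = 19; r = 21 − 19 = 2
x=9: ŷ = -2 + 3·9 = 25; r = 27 − 25 = 2
Largest |r| is 6 at x = 5, residual -6.

x = 5, r = -6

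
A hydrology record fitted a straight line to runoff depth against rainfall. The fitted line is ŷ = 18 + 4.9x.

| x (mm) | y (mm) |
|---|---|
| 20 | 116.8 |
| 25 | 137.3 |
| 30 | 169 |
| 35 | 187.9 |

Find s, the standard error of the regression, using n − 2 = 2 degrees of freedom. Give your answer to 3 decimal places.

s = 3.837

x=20: ŷ = 18 + 4.9·20 = 116; r = 116.8 − 116 = 0.8
x=25: ŷ = 18 + 4.9·25 = 140.5; r = 137.3 − 140.5 = -3.2
x=30: ŷ = 18 + 4.9·30 = 165; r = 169 − 165 = 4
x=35: ŷ = 18 + 4.9·35 = 189.5; r = 187.9 − 189.5 = -1.6
SSE = 0.64 + 10.24 + 16 + 2.56 = 29.44
s = √(29.44/2) = √14.72 ≈ 3.837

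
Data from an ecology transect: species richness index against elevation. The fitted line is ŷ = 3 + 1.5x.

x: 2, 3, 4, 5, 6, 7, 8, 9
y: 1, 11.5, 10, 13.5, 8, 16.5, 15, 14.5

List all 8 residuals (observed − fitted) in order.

-5, 4, 1, 3, -4, 3, 0, -2

x=2: ŷ = 3 + 1.5·2 = 6; e = 1 − 6 = -5
x=3: ŷ = 3 + 1.5·3 = 7.5; e = 11.5 − 7.5 = 4
x=4: ŷ = 3 + 1.5·4 = 9; e = 10 − 9 = 1
x=5: ŷ = 3 + 1.5·5 = 10.5; e = 13.5 − 10.5 = 3
x=6: ŷ = 3 + 1.5·6 = 12; e = 8 − 12 = -4
x=7: ŷ = 3 + 1.5·7 = 13.5; e = 16.5 − 13.5 = 3
x=8: ŷ = 3 + 1.5·8 = 15; e = 15 − 15 = 0
x=9: ŷ = 3 + 1.5·9 = 16.5; e = 14.5 − 16.5 = -2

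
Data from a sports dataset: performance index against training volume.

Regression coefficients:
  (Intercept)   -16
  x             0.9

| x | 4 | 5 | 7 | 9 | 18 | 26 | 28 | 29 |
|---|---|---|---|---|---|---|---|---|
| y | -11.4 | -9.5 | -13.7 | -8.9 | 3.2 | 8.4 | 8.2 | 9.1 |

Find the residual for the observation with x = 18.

e = 3

ŷ = -16 + 0.9·18 = 0.2
e = 3.2 − 0.2 = 3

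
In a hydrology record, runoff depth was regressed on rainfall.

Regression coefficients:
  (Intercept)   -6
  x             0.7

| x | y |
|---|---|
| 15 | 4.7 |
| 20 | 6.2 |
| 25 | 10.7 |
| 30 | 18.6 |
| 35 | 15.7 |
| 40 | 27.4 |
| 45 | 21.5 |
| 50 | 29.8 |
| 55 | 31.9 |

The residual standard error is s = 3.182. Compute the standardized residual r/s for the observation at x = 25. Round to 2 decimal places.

ŷ = -6 + 0.7·25 = 11.5
r = 10.7 − 11.5 = -0.8
r/s = -0.8 / 3.182 = -0.25

-0.25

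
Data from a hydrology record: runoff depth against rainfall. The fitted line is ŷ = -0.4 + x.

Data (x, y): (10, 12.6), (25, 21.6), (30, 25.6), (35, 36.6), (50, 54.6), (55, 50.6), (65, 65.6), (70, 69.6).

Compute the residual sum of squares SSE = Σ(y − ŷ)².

SSE = 80

x=10: ŷ = -0.4 + 10 = 9.6; r = 12.6 − 9.6 = 3
x=25: ŷ = -0.4 + 25 = 24.6; r = 21.6 − 24.6 = -3
x=30: ŷ = -0.4 + 30 = 29.6; r = 25.6 − 29.6 = -4
x=35: ŷ = -0.4 + 35 = 34.6; r = 36.6 − 34.6 = 2
x=50: ŷ = -0.4 + 50 = 49.6; r = 54.6 − 49.6 = 5
x=55: ŷ = -0.4 + 55 = 54.6; r = 50.6 − 54.6 = -4
x=65: ŷ = -0.4 + 65 = 64.6; r = 65.6 − 64.6 = 1
x=70: ŷ = -0.4 + 70 = 69.6; r = 69.6 − 69.6 = 0
SSE = 9 + 9 + 16 + 4 + 25 + 16 + 1 + 0 = 80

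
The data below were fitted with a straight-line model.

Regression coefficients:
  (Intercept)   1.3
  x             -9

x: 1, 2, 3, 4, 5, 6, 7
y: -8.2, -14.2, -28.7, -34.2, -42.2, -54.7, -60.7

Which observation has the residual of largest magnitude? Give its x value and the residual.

x = 3, r = -3

x=1: ŷ = 1.3 − 9·1 = -7.7; r = -8.2 − (-7.7) = -0.5
x=2: ŷ = 1.3 − 9·2 = -16.7; r = -14.2 − (-16.7) = 2.5
x=3: ŷ = 1.3 − 9·3 = -25.7; r = -28.7 − (-25.7) = -3
x=4: ŷ = 1.3 − 9·4 = -34.7; r = -34.2 − (-34.7) = 0.5
x=5: ŷ = 1.3 − 9·5 = -43.7; r = -42.2 − (-43.7) = 1.5
x=6: ŷ = 1.3 − 9·6 = -52.7; r = -54.7 − (-52.7) = -2
x=7: ŷ = 1.3 − 9·7 = -61.7; r = -60.7 − (-61.7) = 1
Largest |r| is 3 at x = 3, residual -3.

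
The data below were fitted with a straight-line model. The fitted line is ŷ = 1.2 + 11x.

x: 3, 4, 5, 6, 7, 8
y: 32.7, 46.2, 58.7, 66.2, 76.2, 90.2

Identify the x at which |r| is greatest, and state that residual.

x=3: ŷ = 1.2 + 11·3 = 34.2; r = 32.7 − 34.2 = -1.5
x=4: ŷ = 1.2 + 11·4 = 45.2; r = 46.2 − 45.2 = 1
x=5: ŷ = 1.2 + 11·5 = 56.2; r = 58.7 − 56.2 = 2.5
x=6: ŷ = 1.2 + 11·6 = 67.2; r = 66.2 − 67.2 = -1
x=7: ŷ = 1.2 + 11·7 = 78.2; r = 76.2 − 78.2 = -2
x=8: ŷ = 1.2 + 11·8 = 89.2; r = 90.2 − 89.2 = 1
Largest |r| is 2.5 at x = 5, residual 2.5.

x = 5, r = 2.5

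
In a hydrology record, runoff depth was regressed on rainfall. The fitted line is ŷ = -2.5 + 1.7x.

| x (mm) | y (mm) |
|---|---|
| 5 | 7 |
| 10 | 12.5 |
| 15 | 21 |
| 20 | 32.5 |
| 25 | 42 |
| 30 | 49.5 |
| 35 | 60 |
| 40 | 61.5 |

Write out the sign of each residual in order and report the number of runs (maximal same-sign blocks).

4 runs

x=5: ŷ = -2.5 + 1.7·5 = 6; e = 7 − 6 = 1
x=10: ŷ = -2.5 + 1.7·10 = 14.5; e = 12.5 − 14.5 = -2
x=15: ŷ = -2.5 + 1.7·15 = 23; e = 21 − 23 = -2
x=20: ŷ = -2.5 + 1.7·20 = 31.5; e = 32.5 − 31.5 = 1
x=25: ŷ = -2.5 + 1.7·25 = 40; e = 42 − 40 = 2
x=30: ŷ = -2.5 + 1.7·30 = 48.5; e = 49.5 − 48.5 = 1
x=35: ŷ = -2.5 + 1.7·35 = 57; e = 60 − 57 = 3
x=40: ŷ = -2.5 + 1.7·40 = 65.5; e = 61.5 − 65.5 = -4
Signs: + − − + + + + −
Runs: +×1, −×2, +×4, −×1 → 4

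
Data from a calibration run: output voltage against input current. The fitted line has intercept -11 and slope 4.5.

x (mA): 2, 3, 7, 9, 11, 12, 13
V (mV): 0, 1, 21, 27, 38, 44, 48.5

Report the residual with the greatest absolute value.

x=2: V̂ = -11 + 4.5·2 = -2; e = 0 − (-2) = 2
x=3: V̂ = -11 + 4.5·3 = 2.5; e = 1 − 2.5 = -1.5
x=7: V̂ = -11 + 4.5·7 = 20.5; e = 21 − 20.5 = 0.5
x=9: V̂ = -11 + 4.5·9 = 29.5; e = 27 − 29.5 = -2.5
x=11: V̂ = -11 + 4.5·11 = 38.5; e = 38 − 38.5 = -0.5
x=12: V̂ = -11 + 4.5·12 = 43; e = 44 − 43 = 1
x=13: V̂ = -11 + 4.5·13 = 47.5; e = 48.5 − 47.5 = 1
Largest |e| is 2.5 at x = 9, residual -2.5.

e = -2.5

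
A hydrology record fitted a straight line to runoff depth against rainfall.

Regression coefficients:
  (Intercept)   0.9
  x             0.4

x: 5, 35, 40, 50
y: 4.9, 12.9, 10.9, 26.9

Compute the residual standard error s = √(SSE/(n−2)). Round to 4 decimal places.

x=5: ŷ = 0.9 + 0.4·5 = 2.9; e = 4.9 − 2.9 = 2
x=35: ŷ = 0.9 + 0.4·35 = 14.9; e = 12.9 − 14.9 = -2
x=40: ŷ = 0.9 + 0.4·40 = 16.9; e = 10.9 − 16.9 = -6
x=50: ŷ = 0.9 + 0.4·50 = 20.9; e = 26.9 − 20.9 = 6
SSE = 4 + 4 + 36 + 36 = 80
s = √(80/2) = √40 ≈ 6.3246

s = 6.3246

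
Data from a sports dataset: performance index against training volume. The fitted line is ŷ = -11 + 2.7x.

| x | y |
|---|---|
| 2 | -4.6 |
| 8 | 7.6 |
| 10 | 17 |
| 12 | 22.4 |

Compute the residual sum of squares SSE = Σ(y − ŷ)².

SSE = 12

x=2: ŷ = -11 + 2.7·2 = -5.6; r = -4.6 − (-5.6) = 1
x=8: ŷ = -11 + 2.7·8 = 10.6; r = 7.6 − 10.6 = -3
x=10: ŷ = -11 + 2.7·10 = 16; r = 17 − 16 = 1
x=12: ŷ = -11 + 2.7·12 = 21.4; r = 22.4 − 21.4 = 1
SSE = 1 + 9 + 1 + 1 = 12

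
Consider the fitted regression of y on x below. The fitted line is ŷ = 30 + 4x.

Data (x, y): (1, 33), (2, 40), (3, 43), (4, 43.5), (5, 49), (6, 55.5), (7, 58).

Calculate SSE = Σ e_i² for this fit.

SSE = 15.5

x=1: ŷ = 30 + 4·1 = 34; e = 33 − 34 = -1
x=2: ŷ = 30 + 4·2 = 38; e = 40 − 38 = 2
x=3: ŷ = 30 + 4·3 = 42; e = 43 − 42 = 1
x=4: ŷ = 30 + 4·4 = 46; e = 43.5 − 46 = -2.5
x=5: ŷ = 30 + 4·5 = 50; e = 49 − 50 = -1
x=6: ŷ = 30 + 4·6 = 54; e = 55.5 − 54 = 1.5
x=7: ŷ = 30 + 4·7 = 58; e = 58 − 58 = 0
SSE = 1 + 4 + 1 + 6.25 + 1 + 2.25 + 0 = 15.5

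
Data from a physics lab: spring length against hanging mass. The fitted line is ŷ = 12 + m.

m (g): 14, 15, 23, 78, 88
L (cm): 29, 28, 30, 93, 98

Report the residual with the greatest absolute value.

e = -5

m=14: ŷ = 12 + 14 = 26; e = 29 − 26 = 3
m=15: ŷ = 12 + 15 = 27; e = 28 − 27 = 1
m=23: ŷ = 12 + 23 = 35; e = 30 − 35 = -5
m=78: ŷ = 12 + 78 = 90; e = 93 − 90 = 3
m=88: ŷ = 12 + 88 = 100; e = 98 − 100 = -2
Largest |e| is 5 at m = 23, residual -5.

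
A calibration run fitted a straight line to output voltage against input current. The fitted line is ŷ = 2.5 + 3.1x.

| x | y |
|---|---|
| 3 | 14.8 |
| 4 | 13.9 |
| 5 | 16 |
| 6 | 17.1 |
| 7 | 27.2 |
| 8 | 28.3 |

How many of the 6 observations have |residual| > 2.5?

3

x=3: ŷ = 2.5 + 3.1·3 = 11.8; e = 14.8 − 11.8 = 3
x=4: ŷ = 2.5 + 3.1·4 = 14.9; e = 13.9 − 14.9 = -1
x=5: ŷ = 2.5 + 3.1·5 = 18; e = 16 − 18 = -2
x=6: ŷ = 2.5 + 3.1·6 = 21.1; e = 17.1 − 21.1 = -4
x=7: ŷ = 2.5 + 3.1·7 = 24.2; e = 27.2 − 24.2 = 3
x=8: ŷ = 2.5 + 3.1·8 = 27.3; e = 28.3 − 27.3 = 1
|e| > 2.5: x=3 (|e|=3), x=6 (|e|=4), x=7 (|e|=3) → 3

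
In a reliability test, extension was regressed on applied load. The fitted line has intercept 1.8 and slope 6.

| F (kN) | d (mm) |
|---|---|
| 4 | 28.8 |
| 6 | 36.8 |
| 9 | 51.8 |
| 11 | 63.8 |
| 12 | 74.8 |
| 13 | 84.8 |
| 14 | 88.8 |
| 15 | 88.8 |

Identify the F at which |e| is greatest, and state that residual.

F=4: ŷ = 1.8 + 6·4 = 25.8; e = 28.8 − 25.8 = 3
F=6: ŷ = 1.8 + 6·6 = 37.8; e = 36.8 − 37.8 = -1
F=9: ŷ = 1.8 + 6·9 = 55.8; e = 51.8 − 55.8 = -4
F=11: ŷ = 1.8 + 6·11 = 67.8; e = 63.8 − 67.8 = -4
F=12: ŷ = 1.8 + 6·12 = 73.8; e = 74.8 − 73.8 = 1
F=13: ŷ = 1.8 + 6·13 = 79.8; e = 84.8 − 79.8 = 5
F=14: ŷ = 1.8 + 6·14 = 85.8; e = 88.8 − 85.8 = 3
F=15: ŷ = 1.8 + 6·15 = 91.8; e = 88.8 − 91.8 = -3
Largest |e| is 5 at F = 13, residual 5.

F = 13, e = 5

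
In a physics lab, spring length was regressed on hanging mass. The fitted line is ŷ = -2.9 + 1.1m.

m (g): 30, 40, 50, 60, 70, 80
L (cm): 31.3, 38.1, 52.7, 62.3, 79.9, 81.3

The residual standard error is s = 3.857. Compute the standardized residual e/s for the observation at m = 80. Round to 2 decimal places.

ŷ = -2.9 + 1.1·80 = 85.1
e = 81.3 − 85.1 = -3.8
e/s = -3.8 / 3.857 = -0.99

-0.99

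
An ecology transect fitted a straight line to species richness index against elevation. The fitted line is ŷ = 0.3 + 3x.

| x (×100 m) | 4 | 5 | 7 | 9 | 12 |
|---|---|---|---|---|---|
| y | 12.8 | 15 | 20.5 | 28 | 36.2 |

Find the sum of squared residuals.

SSE = 1.48

x=4: ŷ = 0.3 + 3·4 = 12.3; r = 12.8 − 12.3 = 0.5
x=5: ŷ = 0.3 + 3·5 = 15.3; r = 15 − 15.3 = -0.3
x=7: ŷ = 0.3 + 3·7 = 21.3; r = 20.5 − 21.3 = -0.8
x=9: ŷ = 0.3 + 3·9 = 27.3; r = 28 − 27.3 = 0.7
x=12: ŷ = 0.3 + 3·12 = 36.3; r = 36.2 − 36.3 = -0.1
SSE = 0.25 + 0.09 + 0.64 + 0.49 + 0.01 = 1.48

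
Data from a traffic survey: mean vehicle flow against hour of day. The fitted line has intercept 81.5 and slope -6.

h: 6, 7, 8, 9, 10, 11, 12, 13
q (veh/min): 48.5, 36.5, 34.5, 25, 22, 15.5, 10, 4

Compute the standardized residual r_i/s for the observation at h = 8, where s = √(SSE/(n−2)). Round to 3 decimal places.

0.480

h=6: ŷ = 81.5 − 6·6 = 45.5; r = 48.5 − 45.5 = 3
h=7: ŷ = 81.5 − 6·7 = 39.5; r = 36.5 − 39.5 = -3
h=8: ŷ = 81.5 − 6·8 = 33.5; r = 34.5 − 33.5 = 1
h=9: ŷ = 81.5 − 6·9 = 27.5; r = 25 − 27.5 = -2.5
h=10: ŷ = 81.5 − 6·10 = 21.5; r = 22 − 21.5 = 0.5
h=11: ŷ = 81.5 − 6·11 = 15.5; r = 15.5 − 15.5 = 0
h=12: ŷ = 81.5 − 6·12 = 9.5; r = 10 − 9.5 = 0.5
h=13: ŷ = 81.5 − 6·13 = 3.5; r = 4 − 3.5 = 0.5
SSE = 9 + 9 + 1 + 6.25 + 0.25 + 0 + 0.25 + 0.25 = 26
s = √(26/6) = 2.08167
r/s = 1 / 2.08167 = 0.480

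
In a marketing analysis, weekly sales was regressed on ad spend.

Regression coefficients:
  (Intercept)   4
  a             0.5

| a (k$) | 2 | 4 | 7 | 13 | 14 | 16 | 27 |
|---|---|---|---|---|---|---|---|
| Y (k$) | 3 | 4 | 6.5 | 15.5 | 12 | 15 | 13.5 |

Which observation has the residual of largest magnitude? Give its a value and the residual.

a = 13, r = 5

a=2: Ŷ = 4 + 0.5·2 = 5; r = 3 − 5 = -2
a=4: Ŷ = 4 + 0.5·4 = 6; r = 4 − 6 = -2
a=7: Ŷ = 4 + 0.5·7 = 7.5; r = 6.5 − 7.5 = -1
a=13: Ŷ = 4 + 0.5·13 = 10.5; r = 15.5 − 10.5 = 5
a=14: Ŷ = 4 + 0.5·14 = 11; r = 12 − 11 = 1
a=16: Ŷ = 4 + 0.5·16 = 12; r = 15 − 12 = 3
a=27: Ŷ = 4 + 0.5·27 = 17.5; r = 13.5 − 17.5 = -4
Largest |r| is 5 at a = 13, residual 5.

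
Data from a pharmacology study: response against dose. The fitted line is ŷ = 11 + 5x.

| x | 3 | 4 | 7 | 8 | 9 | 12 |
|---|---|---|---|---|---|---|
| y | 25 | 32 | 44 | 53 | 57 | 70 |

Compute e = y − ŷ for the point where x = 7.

e = -2

ŷ = 11 + 5·7 = 46
e = 44 − 46 = -2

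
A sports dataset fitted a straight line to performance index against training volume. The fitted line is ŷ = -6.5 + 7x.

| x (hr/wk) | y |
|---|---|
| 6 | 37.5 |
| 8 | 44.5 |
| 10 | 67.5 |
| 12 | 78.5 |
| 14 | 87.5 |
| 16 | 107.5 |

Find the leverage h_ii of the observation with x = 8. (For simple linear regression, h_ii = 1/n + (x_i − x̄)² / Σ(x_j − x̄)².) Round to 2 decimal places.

h = 0.30

x̄ = (6 + 8 + 10 + 12 + 14 + 16)/6 = 11
Σ(x − x̄)² = 25 + 9 + 1 + 1 + 9 + 25 = 70
h = 1/6 + (-3)²/70 = 0.166667 + 0.128571 = 0.30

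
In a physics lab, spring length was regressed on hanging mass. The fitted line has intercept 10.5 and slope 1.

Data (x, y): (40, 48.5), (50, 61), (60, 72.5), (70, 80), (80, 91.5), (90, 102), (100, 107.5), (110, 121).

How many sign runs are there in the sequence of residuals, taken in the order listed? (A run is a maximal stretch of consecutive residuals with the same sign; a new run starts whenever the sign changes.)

x=40: ŷ = 10.5 + 40 = 50.5; e = 48.5 − 50.5 = -2
x=50: ŷ = 10.5 + 50 = 60.5; e = 61 − 60.5 = 0.5
x=60: ŷ = 10.5 + 60 = 70.5; e = 72.5 − 70.5 = 2
x=70: ŷ = 10.5 + 70 = 80.5; e = 80 − 80.5 = -0.5
x=80: ŷ = 10.5 + 80 = 90.5; e = 91.5 − 90.5 = 1
x=90: ŷ = 10.5 + 90 = 100.5; e = 102 − 100.5 = 1.5
x=100: ŷ = 10.5 + 100 = 110.5; e = 107.5 − 110.5 = -3
x=110: ŷ = 10.5 + 110 = 120.5; e = 121 − 120.5 = 0.5
Signs: − + + − + + − +
Runs: −×1, +×2, −×1, +×2, −×1, +×1 → 6

6 runs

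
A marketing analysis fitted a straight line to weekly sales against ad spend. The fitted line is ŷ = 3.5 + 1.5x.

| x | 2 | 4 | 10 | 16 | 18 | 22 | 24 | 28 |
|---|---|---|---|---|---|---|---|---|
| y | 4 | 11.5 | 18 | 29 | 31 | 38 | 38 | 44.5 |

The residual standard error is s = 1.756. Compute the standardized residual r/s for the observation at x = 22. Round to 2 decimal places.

ŷ = 3.5 + 1.5·22 = 36.5
r = 38 − 36.5 = 1.5
r/s = 1.5 / 1.756 = 0.85

0.85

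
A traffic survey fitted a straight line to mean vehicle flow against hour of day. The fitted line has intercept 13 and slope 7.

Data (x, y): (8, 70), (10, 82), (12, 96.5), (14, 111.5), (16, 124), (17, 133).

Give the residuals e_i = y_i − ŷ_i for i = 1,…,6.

x=8: ŷ = 13 + 7·8 = 69; e = 70 − 69 = 1
x=10: ŷ = 13 + 7·10 = 83; e = 82 − 83 = -1
x=12: ŷ = 13 + 7·12 = 97; e = 96.5 − 97 = -0.5
x=14: ŷ = 13 + 7·14 = 111; e = 111.5 − 111 = 0.5
x=16: ŷ = 13 + 7·16 = 125; e = 124 − 125 = -1
x=17: ŷ = 13 + 7·17 = 132; e = 133 − 132 = 1

1, -1, -0.5, 0.5, -1, 1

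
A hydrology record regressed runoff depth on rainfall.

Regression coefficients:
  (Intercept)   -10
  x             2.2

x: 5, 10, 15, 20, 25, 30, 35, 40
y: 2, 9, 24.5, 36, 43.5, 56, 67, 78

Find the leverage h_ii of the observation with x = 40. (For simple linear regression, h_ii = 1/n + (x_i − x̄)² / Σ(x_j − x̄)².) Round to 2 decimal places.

h = 0.42

x̄ = (5 + 10 + 15 + 20 + 25 + 30 + 35 + 40)/8 = 22.5
Σ(x − x̄)² = 306.25 + 156.25 + 56.25 + 6.25 + 6.25 + 56.25 + 156.25 + 306.25 = 1050
h = 1/8 + (17.5)²/1050 = 0.125 + 0.291667 = 0.42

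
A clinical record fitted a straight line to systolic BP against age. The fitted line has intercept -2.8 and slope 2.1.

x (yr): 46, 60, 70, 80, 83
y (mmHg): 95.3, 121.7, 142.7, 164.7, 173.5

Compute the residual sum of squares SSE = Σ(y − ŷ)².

x=46: ŷ = -2.8 + 2.1·46 = 93.8; e = 95.3 − 93.8 = 1.5
x=60: ŷ = -2.8 + 2.1·60 = 123.2; e = 121.7 − 123.2 = -1.5
x=70: ŷ = -2.8 + 2.1·70 = 144.2; e = 142.7 − 144.2 = -1.5
x=80: ŷ = -2.8 + 2.1·80 = 165.2; e = 164.7 − 165.2 = -0.5
x=83: ŷ = -2.8 + 2.1·83 = 171.5; e = 173.5 − 171.5 = 2
SSE = 2.25 + 2.25 + 2.25 + 0.25 + 4 = 11

SSE = 11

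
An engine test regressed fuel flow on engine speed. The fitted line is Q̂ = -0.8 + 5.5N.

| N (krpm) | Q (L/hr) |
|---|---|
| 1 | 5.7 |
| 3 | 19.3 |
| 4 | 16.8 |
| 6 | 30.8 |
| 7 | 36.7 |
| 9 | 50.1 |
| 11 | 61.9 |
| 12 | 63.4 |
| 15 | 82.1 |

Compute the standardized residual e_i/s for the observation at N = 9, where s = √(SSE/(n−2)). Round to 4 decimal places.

0.5433

N=1: Q̂ = -0.8 + 5.5·1 = 4.7; e = 5.7 − 4.7 = 1
N=3: Q̂ = -0.8 + 5.5·3 = 15.7; e = 19.3 − 15.7 = 3.6
N=4: Q̂ = -0.8 + 5.5·4 = 21.2; e = 16.8 − 21.2 = -4.4
N=6: Q̂ = -0.8 + 5.5·6 = 32.2; e = 30.8 − 32.2 = -1.4
N=7: Q̂ = -0.8 + 5.5·7 = 37.7; e = 36.7 − 37.7 = -1
N=9: Q̂ = -0.8 + 5.5·9 = 48.7; e = 50.1 − 48.7 = 1.4
N=11: Q̂ = -0.8 + 5.5·11 = 59.7; e = 61.9 − 59.7 = 2.2
N=12: Q̂ = -0.8 + 5.5·12 = 65.2; e = 63.4 − 65.2 = -1.8
N=15: Q̂ = -0.8 + 5.5·15 = 81.7; e = 82.1 − 81.7 = 0.4
SSE = 1 + 12.96 + 19.36 + 1.96 + 1 + 1.96 + 4.84 + 3.24 + 0.16 = 46.48
s = √(46.48/7) = 2.57682
e/s = 1.4 / 2.57682 = 0.5433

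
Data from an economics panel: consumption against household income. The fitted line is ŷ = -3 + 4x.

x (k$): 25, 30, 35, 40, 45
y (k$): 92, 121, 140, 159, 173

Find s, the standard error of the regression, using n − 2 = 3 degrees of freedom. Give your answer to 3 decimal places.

x=25: ŷ = -3 + 4·25 = 97; e = 92 − 97 = -5
x=30: ŷ = -3 + 4·30 = 117; e = 121 − 117 = 4
x=35: ŷ = -3 + 4·35 = 137; e = 140 − 137 = 3
x=40: ŷ = -3 + 4·40 = 157; e = 159 − 157 = 2
x=45: ŷ = -3 + 4·45 = 177; e = 173 − 177 = -4
SSE = 25 + 16 + 9 + 4 + 16 = 70
s = √(70/3) = √23.3333 ≈ 4.830

s = 4.830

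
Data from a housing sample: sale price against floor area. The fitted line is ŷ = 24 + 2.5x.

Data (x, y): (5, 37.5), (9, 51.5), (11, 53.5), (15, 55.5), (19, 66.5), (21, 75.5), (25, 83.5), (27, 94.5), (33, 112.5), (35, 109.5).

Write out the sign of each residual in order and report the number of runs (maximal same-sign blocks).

4 runs

x=5: ŷ = 24 + 2.5·5 = 36.5; e = 37.5 − 36.5 = 1
x=9: ŷ = 24 + 2.5·9 = 46.5; e = 51.5 − 46.5 = 5
x=11: ŷ = 24 + 2.5·11 = 51.5; e = 53.5 − 51.5 = 2
x=15: ŷ = 24 + 2.5·15 = 61.5; e = 55.5 − 61.5 = -6
x=19: ŷ = 24 + 2.5·19 = 71.5; e = 66.5 − 71.5 = -5
x=21: ŷ = 24 + 2.5·21 = 76.5; e = 75.5 − 76.5 = -1
x=25: ŷ = 24 + 2.5·25 = 86.5; e = 83.5 − 86.5 = -3
x=27: ŷ = 24 + 2.5·27 = 91.5; e = 94.5 − 91.5 = 3
x=33: ŷ = 24 + 2.5·33 = 106.5; e = 112.5 − 106.5 = 6
x=35: ŷ = 24 + 2.5·35 = 111.5; e = 109.5 − 111.5 = -2
Signs: + + + − − − − + + −
Runs: +×3, −×4, +×2, −×1 → 4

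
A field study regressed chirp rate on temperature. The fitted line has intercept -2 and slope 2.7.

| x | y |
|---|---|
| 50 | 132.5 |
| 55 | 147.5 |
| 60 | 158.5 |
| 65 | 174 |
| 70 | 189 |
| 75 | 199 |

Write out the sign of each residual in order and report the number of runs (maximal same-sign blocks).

x=50: ŷ = -2 + 2.7·50 = 133; e = 132.5 − 133 = -0.5
x=55: ŷ = -2 + 2.7·55 = 146.5; e = 147.5 − 146.5 = 1
x=60: ŷ = -2 + 2.7·60 = 160; e = 158.5 − 160 = -1.5
x=65: ŷ = -2 + 2.7·65 = 173.5; e = 174 − 173.5 = 0.5
x=70: ŷ = -2 + 2.7·70 = 187; e = 189 − 187 = 2
x=75: ŷ = -2 + 2.7·75 = 200.5; e = 199 − 200.5 = -1.5
Signs: − + − + + −
Runs: −×1, +×1, −×1, +×2, −×1 → 5

5 runs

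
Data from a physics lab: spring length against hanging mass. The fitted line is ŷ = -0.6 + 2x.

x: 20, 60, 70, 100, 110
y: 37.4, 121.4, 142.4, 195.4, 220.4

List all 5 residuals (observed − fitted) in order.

x=20: ŷ = -0.6 + 2·20 = 39.4; e = 37.4 − 39.4 = -2
x=60: ŷ = -0.6 + 2·60 = 119.4; e = 121.4 − 119.4 = 2
x=70: ŷ = -0.6 + 2·70 = 139.4; e = 142.4 − 139.4 = 3
x=100: ŷ = -0.6 + 2·100 = 199.4; e = 195.4 − 199.4 = -4
x=110: ŷ = -0.6 + 2·110 = 219.4; e = 220.4 − 219.4 = 1

-2, 2, 3, -4, 1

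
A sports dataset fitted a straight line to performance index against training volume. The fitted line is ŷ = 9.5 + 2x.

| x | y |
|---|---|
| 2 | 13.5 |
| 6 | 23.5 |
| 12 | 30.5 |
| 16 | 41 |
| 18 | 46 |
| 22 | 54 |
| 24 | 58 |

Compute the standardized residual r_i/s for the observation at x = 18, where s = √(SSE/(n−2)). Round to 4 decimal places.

x=2: ŷ = 9.5 + 2·2 = 13.5; r = 13.5 − 13.5 = 0
x=6: ŷ = 9.5 + 2·6 = 21.5; r = 23.5 − 21.5 = 2
x=12: ŷ = 9.5 + 2·12 = 33.5; r = 30.5 − 33.5 = -3
x=16: ŷ = 9.5 + 2·16 = 41.5; r = 41 − 41.5 = -0.5
x=18: ŷ = 9.5 + 2·18 = 45.5; r = 46 − 45.5 = 0.5
x=22: ŷ = 9.5 + 2·22 = 53.5; r = 54 − 53.5 = 0.5
x=24: ŷ = 9.5 + 2·24 = 57.5; r = 58 − 57.5 = 0.5
SSE = 0 + 4 + 9 + 0.25 + 0.25 + 0.25 + 0.25 = 14
s = √(14/5) = 1.67332
r/s = 0.5 / 1.67332 = 0.2988

0.2988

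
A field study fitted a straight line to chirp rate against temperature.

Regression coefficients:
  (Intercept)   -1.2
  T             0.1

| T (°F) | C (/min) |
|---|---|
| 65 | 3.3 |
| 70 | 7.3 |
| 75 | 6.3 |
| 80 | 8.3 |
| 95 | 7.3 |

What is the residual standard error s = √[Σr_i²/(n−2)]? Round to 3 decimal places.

s = 1.780

T=65: ŷ = -1.2 + 0.1·65 = 5.3; r = 3.3 − 5.3 = -2
T=70: ŷ = -1.2 + 0.1·70 = 5.8; r = 7.3 − 5.8 = 1.5
T=75: ŷ = -1.2 + 0.1·75 = 6.3; r = 6.3 − 6.3 = 0
T=80: ŷ = -1.2 + 0.1·80 = 6.8; r = 8.3 − 6.8 = 1.5
T=95: ŷ = -1.2 + 0.1·95 = 8.3; r = 7.3 − 8.3 = -1
SSE = 4 + 2.25 + 0 + 2.25 + 1 = 9.5
s = √(9.5/3) = √3.16667 ≈ 1.780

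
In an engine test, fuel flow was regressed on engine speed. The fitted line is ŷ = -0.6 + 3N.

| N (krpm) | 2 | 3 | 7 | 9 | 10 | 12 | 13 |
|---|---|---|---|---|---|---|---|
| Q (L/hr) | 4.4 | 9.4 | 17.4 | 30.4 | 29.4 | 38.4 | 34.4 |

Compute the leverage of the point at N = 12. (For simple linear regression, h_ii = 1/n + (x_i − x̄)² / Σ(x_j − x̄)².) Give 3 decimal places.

h = 0.291

N̄ = (2 + 3 + 7 + 9 + 10 + 12 + 13)/7 = 8
Σ(N − N̄)² = 36 + 25 + 1 + 1 + 4 + 16 + 25 = 108
h = 1/7 + (4)²/108 = 0.142857 + 0.148148 = 0.291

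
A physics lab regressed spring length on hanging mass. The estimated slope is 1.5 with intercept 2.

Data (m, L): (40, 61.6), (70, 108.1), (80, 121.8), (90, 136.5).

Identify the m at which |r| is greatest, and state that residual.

m=40: ŷ = 2 + 1.5·40 = 62; r = 61.6 − 62 = -0.4
m=70: ŷ = 2 + 1.5·70 = 107; r = 108.1 − 107 = 1.1
m=80: ŷ = 2 + 1.5·80 = 122; r = 121.8 − 122 = -0.2
m=90: ŷ = 2 + 1.5·90 = 137; r = 136.5 − 137 = -0.5
Largest |r| is 1.1 at m = 70, residual 1.1.

m = 70, r = 1.1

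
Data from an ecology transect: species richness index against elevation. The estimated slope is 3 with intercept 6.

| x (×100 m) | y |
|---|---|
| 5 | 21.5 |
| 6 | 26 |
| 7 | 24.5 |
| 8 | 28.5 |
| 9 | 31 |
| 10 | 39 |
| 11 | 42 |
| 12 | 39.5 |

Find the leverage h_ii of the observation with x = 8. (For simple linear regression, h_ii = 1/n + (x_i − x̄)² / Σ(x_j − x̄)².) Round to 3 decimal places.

h = 0.131

x̄ = (5 + 6 + 7 + 8 + 9 + 10 + 11 + 12)/8 = 8.5
Σ(x − x̄)² = 12.25 + 6.25 + 2.25 + 0.25 + 0.25 + 2.25 + 6.25 + 12.25 = 42
h = 1/8 + (-0.5)²/42 = 0.125 + 0.00595238 = 0.131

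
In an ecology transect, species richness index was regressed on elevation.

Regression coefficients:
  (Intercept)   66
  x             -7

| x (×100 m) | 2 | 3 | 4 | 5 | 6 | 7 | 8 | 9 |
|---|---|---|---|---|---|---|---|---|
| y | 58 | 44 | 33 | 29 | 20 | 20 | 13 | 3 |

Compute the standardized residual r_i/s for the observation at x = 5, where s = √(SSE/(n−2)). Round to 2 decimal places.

-0.49

x=2: ŷ = 66 − 7·2 = 52; r = 58 − 52 = 6
x=3: ŷ = 66 − 7·3 = 45; r = 44 − 45 = -1
x=4: ŷ = 66 − 7·4 = 38; r = 33 − 38 = -5
x=5: ŷ = 66 − 7·5 = 31; r = 29 − 31 = -2
x=6: ŷ = 66 − 7·6 = 24; r = 20 − 24 = -4
x=7: ŷ = 66 − 7·7 = 17; r = 20 − 17 = 3
x=8: ŷ = 66 − 7·8 = 10; r = 13 − 10 = 3
x=9: ŷ = 66 − 7·9 = 3; r = 3 − 3 = 0
SSE = 36 + 1 + 25 + 4 + 16 + 9 + 9 + 0 = 100
s = √(100/6) = 4.08248
r/s = -2 / 4.08248 = -0.49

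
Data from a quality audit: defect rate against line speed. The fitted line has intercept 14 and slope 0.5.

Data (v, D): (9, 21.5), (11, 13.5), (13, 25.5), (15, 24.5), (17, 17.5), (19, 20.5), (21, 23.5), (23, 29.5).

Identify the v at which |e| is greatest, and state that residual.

v=9: D̂ = 14 + 0.5·9 = 18.5; e = 21.5 − 18.5 = 3
v=11: D̂ = 14 + 0.5·11 = 19.5; e = 13.5 − 19.5 = -6
v=13: D̂ = 14 + 0.5·13 = 20.5; e = 25.5 − 20.5 = 5
v=15: D̂ = 14 + 0.5·15 = 21.5; e = 24.5 − 21.5 = 3
v=17: D̂ = 14 + 0.5·17 = 22.5; e = 17.5 − 22.5 = -5
v=19: D̂ = 14 + 0.5·19 = 23.5; e = 20.5 − 23.5 = -3
v=21: D̂ = 14 + 0.5·21 = 24.5; e = 23.5 − 24.5 = -1
v=23: D̂ = 14 + 0.5·23 = 25.5; e = 29.5 − 25.5 = 4
Largest |e| is 6 at v = 11, residual -6.

v = 11, e = -6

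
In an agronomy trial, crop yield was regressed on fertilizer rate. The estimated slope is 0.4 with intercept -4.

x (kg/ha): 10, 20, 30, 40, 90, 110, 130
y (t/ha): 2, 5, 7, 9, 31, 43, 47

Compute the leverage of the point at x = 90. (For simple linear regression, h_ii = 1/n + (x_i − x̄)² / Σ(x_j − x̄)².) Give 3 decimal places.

h = 0.203

x̄ = (10 + 20 + 30 + 40 + 90 + 110 + 130)/7 = 61.4286
Σ(x − x̄)² = 2644.9 + 1716.33 + 987.755 + 459.184 + 816.327 + 2359.18 + 4702.04 = 13685.7
h = 1/7 + (28.5714)²/13685.7 = 0.142857 + 0.0596481 = 0.203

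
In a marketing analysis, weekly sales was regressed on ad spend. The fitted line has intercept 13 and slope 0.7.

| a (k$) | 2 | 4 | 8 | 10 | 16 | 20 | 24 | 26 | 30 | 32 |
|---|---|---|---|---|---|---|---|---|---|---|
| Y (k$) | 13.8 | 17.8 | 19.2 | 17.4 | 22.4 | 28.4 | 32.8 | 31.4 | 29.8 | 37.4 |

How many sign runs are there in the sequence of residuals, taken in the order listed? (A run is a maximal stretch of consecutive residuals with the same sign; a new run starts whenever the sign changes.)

6 runs

a=2: Ŷ = 13 + 0.7·2 = 14.4; r = 13.8 − 14.4 = -0.6
a=4: Ŷ = 13 + 0.7·4 = 15.8; r = 17.8 − 15.8 = 2
a=8: Ŷ = 13 + 0.7·8 = 18.6; r = 19.2 − 18.6 = 0.6
a=10: Ŷ = 13 + 0.7·10 = 20; r = 17.4 − 20 = -2.6
a=16: Ŷ = 13 + 0.7·16 = 24.2; r = 22.4 − 24.2 = -1.8
a=20: Ŷ = 13 + 0.7·20 = 27; r = 28.4 − 27 = 1.4
a=24: Ŷ = 13 + 0.7·24 = 29.8; r = 32.8 − 29.8 = 3
a=26: Ŷ = 13 + 0.7·26 = 31.2; r = 31.4 − 31.2 = 0.2
a=30: Ŷ = 13 + 0.7·30 = 34; r = 29.8 − 34 = -4.2
a=32: Ŷ = 13 + 0.7·32 = 35.4; r = 37.4 − 35.4 = 2
Signs: − + + − − + + + − +
Runs: −×1, +×2, −×2, +×3, −×1, +×1 → 6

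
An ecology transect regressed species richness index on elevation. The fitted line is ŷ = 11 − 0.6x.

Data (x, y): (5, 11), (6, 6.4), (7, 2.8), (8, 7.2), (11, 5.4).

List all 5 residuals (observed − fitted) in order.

3, -1, -4, 1, 1

x=5: ŷ = 11 − 0.6·5 = 8; r = 11 − 8 = 3
x=6: ŷ = 11 − 0.6·6 = 7.4; r = 6.4 − 7.4 = -1
x=7: ŷ = 11 − 0.6·7 = 6.8; r = 2.8 − 6.8 = -4
x=8: ŷ = 11 − 0.6·8 = 6.2; r = 7.2 − 6.2 = 1
x=11: ŷ = 11 − 0.6·11 = 4.4; r = 5.4 − 4.4 = 1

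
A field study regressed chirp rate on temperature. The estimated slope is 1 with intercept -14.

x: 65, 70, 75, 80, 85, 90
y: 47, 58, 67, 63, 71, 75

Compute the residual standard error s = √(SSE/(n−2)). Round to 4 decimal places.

x=65: ŷ = -14 + 65 = 51; e = 47 − 51 = -4
x=70: ŷ = -14 + 70 = 56; e = 58 − 56 = 2
x=75: ŷ = -14 + 75 = 61; e = 67 − 61 = 6
x=80: ŷ = -14 + 80 = 66; e = 63 − 66 = -3
x=85: ŷ = -14 + 85 = 71; e = 71 − 71 = 0
x=90: ŷ = -14 + 90 = 76; e = 75 − 76 = -1
SSE = 16 + 4 + 36 + 9 + 0 + 1 = 66
s = √(66/4) = √16.5 ≈ 4.0620

s = 4.0620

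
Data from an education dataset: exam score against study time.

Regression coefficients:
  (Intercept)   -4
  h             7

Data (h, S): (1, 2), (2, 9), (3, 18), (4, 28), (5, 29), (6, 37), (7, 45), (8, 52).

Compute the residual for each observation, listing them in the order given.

-1, -1, 1, 4, -2, -1, 0, 0

h=1: Ŝ = -4 + 7·1 = 3; r = 2 − 3 = -1
h=2: Ŝ = -4 + 7·2 = 10; r = 9 − 10 = -1
h=3: Ŝ = -4 + 7·3 = 17; r = 18 − 17 = 1
h=4: Ŝ = -4 + 7·4 = 24; r = 28 − 24 = 4
h=5: Ŝ = -4 + 7·5 = 31; r = 29 − 31 = -2
h=6: Ŝ = -4 + 7·6 = 38; r = 37 − 38 = -1
h=7: Ŝ = -4 + 7·7 = 45; r = 45 − 45 = 0
h=8: Ŝ = -4 + 7·8 = 52; r = 52 − 52 = 0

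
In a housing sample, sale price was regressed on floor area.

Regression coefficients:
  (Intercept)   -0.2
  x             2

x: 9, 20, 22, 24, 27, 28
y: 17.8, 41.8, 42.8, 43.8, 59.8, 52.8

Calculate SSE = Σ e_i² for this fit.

SSE = 66

x=9: ŷ = -0.2 + 2·9 = 17.8; e = 17.8 − 17.8 = 0
x=20: ŷ = -0.2 + 2·20 = 39.8; e = 41.8 − 39.8 = 2
x=22: ŷ = -0.2 + 2·22 = 43.8; e = 42.8 − 43.8 = -1
x=24: ŷ = -0.2 + 2·24 = 47.8; e = 43.8 − 47.8 = -4
x=27: ŷ = -0.2 + 2·27 = 53.8; e = 59.8 − 53.8 = 6
x=28: ŷ = -0.2 + 2·28 = 55.8; e = 52.8 − 55.8 = -3
SSE = 0 + 4 + 1 + 16 + 36 + 9 = 66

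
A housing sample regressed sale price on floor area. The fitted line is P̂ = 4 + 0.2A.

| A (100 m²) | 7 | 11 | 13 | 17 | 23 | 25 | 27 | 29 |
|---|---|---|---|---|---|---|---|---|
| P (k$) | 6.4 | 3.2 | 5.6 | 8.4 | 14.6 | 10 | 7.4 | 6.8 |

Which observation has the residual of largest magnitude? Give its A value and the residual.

A = 23, e = 6

A=7: P̂ = 4 + 0.2·7 = 5.4; e = 6.4 − 5.4 = 1
A=11: P̂ = 4 + 0.2·11 = 6.2; e = 3.2 − 6.2 = -3
A=13: P̂ = 4 + 0.2·13 = 6.6; e = 5.6 − 6.6 = -1
A=17: P̂ = 4 + 0.2·17 = 7.4; e = 8.4 − 7.4 = 1
A=23: P̂ = 4 + 0.2·23 = 8.6; e = 14.6 − 8.6 = 6
A=25: P̂ = 4 + 0.2·25 = 9; e = 10 − 9 = 1
A=27: P̂ = 4 + 0.2·27 = 9.4; e = 7.4 − 9.4 = -2
A=29: P̂ = 4 + 0.2·29 = 9.8; e = 6.8 − 9.8 = -3
Largest |e| is 6 at A = 23, residual 6.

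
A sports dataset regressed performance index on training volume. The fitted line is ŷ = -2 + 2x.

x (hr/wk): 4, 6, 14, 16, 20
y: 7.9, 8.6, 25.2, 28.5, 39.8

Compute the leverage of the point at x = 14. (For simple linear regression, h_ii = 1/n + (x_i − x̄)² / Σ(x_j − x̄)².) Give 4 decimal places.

h = 0.2217

x̄ = (4 + 6 + 14 + 16 + 20)/5 = 12
Σ(x − x̄)² = 64 + 36 + 4 + 16 + 64 = 184
h = 1/5 + (2)²/184 = 0.2 + 0.0217391 = 0.2217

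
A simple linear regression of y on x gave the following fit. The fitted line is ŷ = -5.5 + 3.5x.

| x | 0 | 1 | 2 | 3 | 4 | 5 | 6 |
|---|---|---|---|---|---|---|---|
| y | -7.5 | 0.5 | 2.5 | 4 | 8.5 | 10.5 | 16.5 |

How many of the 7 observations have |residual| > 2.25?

x=0: ŷ = -5.5 + 3.5·0 = -5.5; r = -7.5 − (-5.5) = -2
x=1: ŷ = -5.5 + 3.5·1 = -2; r = 0.5 − (-2) = 2.5
x=2: ŷ = -5.5 + 3.5·2 = 1.5; r = 2.5 − 1.5 = 1
x=3: ŷ = -5.5 + 3.5·3 = 5; r = 4 − 5 = -1
x=4: ŷ = -5.5 + 3.5·4 = 8.5; r = 8.5 − 8.5 = 0
x=5: ŷ = -5.5 + 3.5·5 = 12; r = 10.5 − 12 = -1.5
x=6: ŷ = -5.5 + 3.5·6 = 15.5; r = 16.5 − 15.5 = 1
|r| > 2.25: x=1 (|r|=2.5) → 1

1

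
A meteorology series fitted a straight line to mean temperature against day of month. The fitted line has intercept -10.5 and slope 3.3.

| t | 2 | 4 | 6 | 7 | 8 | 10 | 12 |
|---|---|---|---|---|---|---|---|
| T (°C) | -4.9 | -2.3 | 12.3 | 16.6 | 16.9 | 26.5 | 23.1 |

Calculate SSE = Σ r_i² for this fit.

SSE = 104

t=2: ŷ = -10.5 + 3.3·2 = -3.9; r = -4.9 − (-3.9) = -1
t=4: ŷ = -10.5 + 3.3·4 = 2.7; r = -2.3 − 2.7 = -5
t=6: ŷ = -10.5 + 3.3·6 = 9.3; r = 12.3 − 9.3 = 3
t=7: ŷ = -10.5 + 3.3·7 = 12.6; r = 16.6 − 12.6 = 4
t=8: ŷ = -10.5 + 3.3·8 = 15.9; r = 16.9 − 15.9 = 1
t=10: ŷ = -10.5 + 3.3·10 = 22.5; r = 26.5 − 22.5 = 4
t=12: ŷ = -10.5 + 3.3·12 = 29.1; r = 23.1 − 29.1 = -6
SSE = 1 + 25 + 9 + 16 + 1 + 16 + 36 = 104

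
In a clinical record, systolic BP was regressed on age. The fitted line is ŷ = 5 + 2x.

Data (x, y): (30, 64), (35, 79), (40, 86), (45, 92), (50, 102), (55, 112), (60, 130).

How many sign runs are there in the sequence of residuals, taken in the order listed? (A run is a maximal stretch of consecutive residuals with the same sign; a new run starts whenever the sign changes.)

4 runs

x=30: ŷ = 5 + 2·30 = 65; r = 64 − 65 = -1
x=35: ŷ = 5 + 2·35 = 75; r = 79 − 75 = 4
x=40: ŷ = 5 + 2·40 = 85; r = 86 − 85 = 1
x=45: ŷ = 5 + 2·45 = 95; r = 92 − 95 = -3
x=50: ŷ = 5 + 2·50 = 105; r = 102 − 105 = -3
x=55: ŷ = 5 + 2·55 = 115; r = 112 − 115 = -3
x=60: ŷ = 5 + 2·60 = 125; r = 130 − 125 = 5
Signs: − + + − − − +
Runs: −×1, +×2, −×3, +×1 → 4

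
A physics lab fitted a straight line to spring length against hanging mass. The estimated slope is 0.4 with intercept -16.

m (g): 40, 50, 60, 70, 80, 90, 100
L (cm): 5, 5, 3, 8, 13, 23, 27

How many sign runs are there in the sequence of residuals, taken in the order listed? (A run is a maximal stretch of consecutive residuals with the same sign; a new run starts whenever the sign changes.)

m=40: L̂ = -16 + 0.4·40 = 0; r = 5 − 0 = 5
m=50: L̂ = -16 + 0.4·50 = 4; r = 5 − 4 = 1
m=60: L̂ = -16 + 0.4·60 = 8; r = 3 − 8 = -5
m=70: L̂ = -16 + 0.4·70 = 12; r = 8 − 12 = -4
m=80: L̂ = -16 + 0.4·80 = 16; r = 13 − 16 = -3
m=90: L̂ = -16 + 0.4·90 = 20; r = 23 − 20 = 3
m=100: L̂ = -16 + 0.4·100 = 24; r = 27 − 24 = 3
Signs: + + − − − + +
Runs: +×2, −×3, +×2 → 3

3 runs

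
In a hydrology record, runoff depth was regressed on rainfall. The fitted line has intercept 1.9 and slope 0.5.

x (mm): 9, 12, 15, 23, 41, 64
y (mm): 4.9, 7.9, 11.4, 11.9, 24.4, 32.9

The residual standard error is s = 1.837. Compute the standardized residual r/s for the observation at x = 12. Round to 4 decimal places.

0.0000

ŷ = 1.9 + 0.5·12 = 7.9
r = 7.9 − 7.9 = 0
r/s = 0 / 1.837 = 0.0000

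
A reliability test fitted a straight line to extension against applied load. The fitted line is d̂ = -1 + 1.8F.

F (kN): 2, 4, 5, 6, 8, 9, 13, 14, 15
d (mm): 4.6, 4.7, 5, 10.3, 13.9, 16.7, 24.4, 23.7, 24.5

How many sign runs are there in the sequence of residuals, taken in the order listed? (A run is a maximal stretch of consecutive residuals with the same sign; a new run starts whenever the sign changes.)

F=2: d̂ = -1 + 1.8·2 = 2.6; r = 4.6 − 2.6 = 2
F=4: d̂ = -1 + 1.8·4 = 6.2; r = 4.7 − 6.2 = -1.5
F=5: d̂ = -1 + 1.8·5 = 8; r = 5 − 8 = -3
F=6: d̂ = -1 + 1.8·6 = 9.8; r = 10.3 − 9.8 = 0.5
F=8: d̂ = -1 + 1.8·8 = 13.4; r = 13.9 − 13.4 = 0.5
F=9: d̂ = -1 + 1.8·9 = 15.2; r = 16.7 − 15.2 = 1.5
F=13: d̂ = -1 + 1.8·13 = 22.4; r = 24.4 − 22.4 = 2
F=14: d̂ = -1 + 1.8·14 = 24.2; r = 23.7 − 24.2 = -0.5
F=15: d̂ = -1 + 1.8·15 = 26; r = 24.5 − 26 = -1.5
Signs: + − − + + + + − −
Runs: +×1, −×2, +×4, −×2 → 4

4 runs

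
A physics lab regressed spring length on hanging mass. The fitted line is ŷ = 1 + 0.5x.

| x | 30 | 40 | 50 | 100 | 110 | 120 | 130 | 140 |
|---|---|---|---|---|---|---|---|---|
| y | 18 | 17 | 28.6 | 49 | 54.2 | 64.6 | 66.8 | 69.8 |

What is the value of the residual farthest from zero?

x=30: ŷ = 1 + 0.5·30 = 16; r = 18 − 16 = 2
x=40: ŷ = 1 + 0.5·40 = 21; r = 17 − 21 = -4
x=50: ŷ = 1 + 0.5·50 = 26; r = 28.6 − 26 = 2.6
x=100: ŷ = 1 + 0.5·100 = 51; r = 49 − 51 = -2
x=110: ŷ = 1 + 0.5·110 = 56; r = 54.2 − 56 = -1.8
x=120: ŷ = 1 + 0.5·120 = 61; r = 64.6 − 61 = 3.6
x=130: ŷ = 1 + 0.5·130 = 66; r = 66.8 − 66 = 0.8
x=140: ŷ = 1 + 0.5·140 = 71; r = 69.8 − 71 = -1.2
Largest |r| is 4 at x = 40, residual -4.

r = -4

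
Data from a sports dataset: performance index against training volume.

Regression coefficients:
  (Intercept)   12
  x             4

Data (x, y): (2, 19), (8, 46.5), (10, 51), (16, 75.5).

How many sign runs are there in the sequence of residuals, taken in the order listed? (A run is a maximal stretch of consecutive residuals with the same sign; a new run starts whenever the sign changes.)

x=2: ŷ = 12 + 4·2 = 20; e = 19 − 20 = -1
x=8: ŷ = 12 + 4·8 = 44; e = 46.5 − 44 = 2.5
x=10: ŷ = 12 + 4·10 = 52; e = 51 − 52 = -1
x=16: ŷ = 12 + 4·16 = 76; e = 75.5 − 76 = -0.5
Signs: − + − −
Runs: −×1, +×1, −×2 → 3

3 runs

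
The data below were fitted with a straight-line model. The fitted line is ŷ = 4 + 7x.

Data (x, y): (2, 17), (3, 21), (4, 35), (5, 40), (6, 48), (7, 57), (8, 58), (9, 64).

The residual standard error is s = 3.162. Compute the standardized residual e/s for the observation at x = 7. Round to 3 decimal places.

ŷ = 4 + 7·7 = 53
e = 57 − 53 = 4
e/s = 4 / 3.162 = 1.265

1.265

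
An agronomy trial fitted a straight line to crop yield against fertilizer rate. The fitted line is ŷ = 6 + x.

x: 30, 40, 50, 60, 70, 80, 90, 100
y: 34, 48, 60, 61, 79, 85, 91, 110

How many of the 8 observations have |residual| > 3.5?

4

x=30: ŷ = 6 + 30 = 36; r = 34 − 36 = -2
x=40: ŷ = 6 + 40 = 46; r = 48 − 46 = 2
x=50: ŷ = 6 + 50 = 56; r = 60 − 56 = 4
x=60: ŷ = 6 + 60 = 66; r = 61 − 66 = -5
x=70: ŷ = 6 + 70 = 76; r = 79 − 76 = 3
x=80: ŷ = 6 + 80 = 86; r = 85 − 86 = -1
x=90: ŷ = 6 + 90 = 96; r = 91 − 96 = -5
x=100: ŷ = 6 + 100 = 106; r = 110 − 106 = 4
|r| > 3.5: x=50 (|r|=4), x=60 (|r|=5), x=90 (|r|=5), x=100 (|r|=4) → 4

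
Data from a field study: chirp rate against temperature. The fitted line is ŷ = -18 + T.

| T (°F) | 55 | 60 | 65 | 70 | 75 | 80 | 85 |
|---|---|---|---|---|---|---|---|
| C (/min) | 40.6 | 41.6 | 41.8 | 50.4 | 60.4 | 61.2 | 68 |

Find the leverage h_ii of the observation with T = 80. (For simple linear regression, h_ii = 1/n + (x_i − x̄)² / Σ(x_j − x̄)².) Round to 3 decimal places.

T̄ = (55 + 60 + 65 + 70 + 75 + 80 + 85)/7 = 70
Σ(T − T̄)² = 225 + 100 + 25 + 0 + 25 + 100 + 225 = 700
h = 1/7 + (10)²/700 = 0.142857 + 0.142857 = 0.286

h = 0.286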